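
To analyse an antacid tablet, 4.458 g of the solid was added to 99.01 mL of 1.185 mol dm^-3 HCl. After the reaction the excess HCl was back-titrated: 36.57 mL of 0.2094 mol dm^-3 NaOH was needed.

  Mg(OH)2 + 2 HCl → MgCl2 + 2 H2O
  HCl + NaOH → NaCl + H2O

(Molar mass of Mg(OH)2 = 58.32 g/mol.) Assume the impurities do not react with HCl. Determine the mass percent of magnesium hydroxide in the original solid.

71.74 %

n(HCl) added = 0.09901 × 1.185 = 0.1173 mol
n(NaOH) used in back-titration = 0.03657 × 0.2094 = 7.658 × 10^-3 mol
n(HCl) left over = 7.658 × 10^-3 mol (1:1 ratio)
n(HCl) consumed by analyte = 0.1173 − 7.658 × 10^-3 = 0.1097 mol
From the 1:2 ratio, n(Mg(OH)2) = 1/2 × 0.1097 = 0.05483 mol
mass of Mg(OH)2 = 0.05483 × 58.32 = 3.198 g
% Mg(OH)2 = 3.198 / 4.458 × 100 = 71.74 %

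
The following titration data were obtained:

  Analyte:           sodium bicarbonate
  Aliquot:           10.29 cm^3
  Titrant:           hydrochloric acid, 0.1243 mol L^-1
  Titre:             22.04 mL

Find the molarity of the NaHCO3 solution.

NaHCO3 + HCl → NaCl + H2O + CO2
n(HCl) = 0.02204 L × 0.1243 mol/L = 2.740 × 10^-3 mol
n(NaHCO3) = 2.740 × 10^-3 mol (1:1 mole ratio)
[NaHCO3] = 2.740 × 10^-3 mol / 0.01029 L = 0.2662 mol/L

0.2662 mol/L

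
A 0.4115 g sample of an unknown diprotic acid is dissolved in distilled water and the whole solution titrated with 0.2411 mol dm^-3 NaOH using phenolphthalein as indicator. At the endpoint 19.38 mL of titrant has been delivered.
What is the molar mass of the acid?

n(NaOH) = 0.01938 L × 0.2411 mol/L = 4.673 × 10^-3 mol
From the 1:2 ratio, n(H2A) = 1/2 × 4.673 × 10^-3 = 2.336 × 10^-3 mol
M = m / n = 0.4115 g / 2.336 × 10^-3 mol = 176.1 g/mol

176.1 g/mol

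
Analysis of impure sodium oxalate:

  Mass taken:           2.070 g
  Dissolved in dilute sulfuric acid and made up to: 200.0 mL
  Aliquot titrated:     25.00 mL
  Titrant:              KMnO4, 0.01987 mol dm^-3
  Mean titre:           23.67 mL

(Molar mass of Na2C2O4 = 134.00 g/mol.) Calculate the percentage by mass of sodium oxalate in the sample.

60.89 %

2 MnO4^- + 5 C2O4^2- + 16 H^+ → 2 Mn^2+ + 10 CO2 + 8 H2O
n(KMnO4) per titration = 0.02367 × 0.01987 = 4.703 × 10^-4 mol
From the 5:2 ratio, n(Na2C2O4) in each aliquot = 5/2 × 4.703 × 10^-4 = 1.176 × 10^-3 mol
n(Na2C2O4) in the whole flask = 1.176 × 10^-3 × 200.0/25.00 = 9.406 × 10^-3 mol
mass of Na2C2O4 = 9.406 × 10^-3 × 134.00 = 1.260 g
% Na2C2O4 = 1.260 / 2.070 × 100 = 60.89 %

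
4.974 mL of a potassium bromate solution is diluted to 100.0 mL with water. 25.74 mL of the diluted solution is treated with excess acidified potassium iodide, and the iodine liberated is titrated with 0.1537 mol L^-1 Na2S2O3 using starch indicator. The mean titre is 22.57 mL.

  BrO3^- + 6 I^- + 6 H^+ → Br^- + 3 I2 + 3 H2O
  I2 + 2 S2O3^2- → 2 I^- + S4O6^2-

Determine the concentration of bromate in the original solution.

0.4516 mol/L

n(S2O3^2-) = 0.02257 × 0.1537 = 3.469 × 10^-3 mol
n(I2) = n(S2O3^2-)/2 = 1.735 × 10^-3 mol
From the 1:3 ratio, n(BrO3^-) in the aliquot = 1/3 × 1.735 × 10^-3 = 5.782 × 10^-4 mol
[BrO3^-]_dilute = 5.782 × 10^-4 / 0.02574 = 0.02246 mol/L
[BrO3^-]_original = 0.02246 × 100.0/4.974 = 0.4516 mol/L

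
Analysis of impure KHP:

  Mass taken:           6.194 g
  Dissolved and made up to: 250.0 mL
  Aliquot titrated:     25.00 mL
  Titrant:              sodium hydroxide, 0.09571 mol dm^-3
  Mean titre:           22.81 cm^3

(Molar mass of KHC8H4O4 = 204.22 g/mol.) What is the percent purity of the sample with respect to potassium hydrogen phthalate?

71.98 %

KHC8H4O4 + NaOH → KNaC8H4O4 + H2O
n(NaOH) per titration = 0.02281 × 0.09571 = 2.183 × 10^-3 mol
n(KHC8H4O4) in each aliquot = 2.183 × 10^-3 mol (1:1 ratio)
n(KHC8H4O4) in the whole flask = 2.183 × 10^-3 × 250.0/25.00 = 0.02183 mol
mass of KHC8H4O4 = 0.02183 × 204.22 = 4.458 g
% KHC8H4O4 = 4.458 / 6.194 × 100 = 71.98 %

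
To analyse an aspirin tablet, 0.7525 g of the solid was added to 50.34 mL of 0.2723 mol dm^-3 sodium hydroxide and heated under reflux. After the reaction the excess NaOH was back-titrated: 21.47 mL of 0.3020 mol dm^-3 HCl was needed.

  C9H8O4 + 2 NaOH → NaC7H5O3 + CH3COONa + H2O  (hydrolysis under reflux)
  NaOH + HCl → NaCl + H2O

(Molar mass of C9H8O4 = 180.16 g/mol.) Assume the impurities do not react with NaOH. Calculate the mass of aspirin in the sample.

0.6507 g

n(NaOH) added = 0.05034 × 0.2723 = 0.01371 mol
n(HCl) used in back-titration = 0.02147 × 0.3020 = 6.484 × 10^-3 mol
n(NaOH) left over = 6.484 × 10^-3 mol (1:1 ratio)
n(NaOH) consumed by analyte = 0.01371 − 6.484 × 10^-3 = 7.224 × 10^-3 mol
From the 1:2 ratio, n(C9H8O4) = 1/2 × 7.224 × 10^-3 = 3.612 × 10^-3 mol
mass of C9H8O4 = 3.612 × 10^-3 × 180.16 = 0.6507 g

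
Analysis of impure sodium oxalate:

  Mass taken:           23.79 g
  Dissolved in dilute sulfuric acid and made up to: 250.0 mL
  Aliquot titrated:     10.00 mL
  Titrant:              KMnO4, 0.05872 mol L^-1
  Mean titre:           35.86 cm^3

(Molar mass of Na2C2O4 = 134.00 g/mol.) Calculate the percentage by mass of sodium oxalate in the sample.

2 MnO4^- + 5 C2O4^2- + 16 H^+ → 2 Mn^2+ + 10 CO2 + 8 H2O
n(KMnO4) per titration = 0.03586 × 0.05872 = 2.106 × 10^-3 mol
From the 5:2 ratio, n(Na2C2O4) in each aliquot = 5/2 × 2.106 × 10^-3 = 5.264 × 10^-3 mol
n(Na2C2O4) in the whole flask = 5.264 × 10^-3 × 250.0/10.00 = 0.1316 mol
mass of Na2C2O4 = 0.1316 × 134.00 = 17.64 g
% Na2C2O4 = 17.64 / 23.79 × 100 = 74.13 %

74.13 %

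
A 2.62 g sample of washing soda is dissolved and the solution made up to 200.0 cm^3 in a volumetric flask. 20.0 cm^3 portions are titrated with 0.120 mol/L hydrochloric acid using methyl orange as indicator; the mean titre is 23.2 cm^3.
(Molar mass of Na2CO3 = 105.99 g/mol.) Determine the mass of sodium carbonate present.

1.48 g

Na2CO3 + 2 HCl → 2 NaCl + H2O + CO2
n(HCl) per titration = 0.0232 × 0.120 = 2.78 × 10^-3 mol
From the 1:2 ratio, n(Na2CO3) in each aliquot = 1/2 × 2.78 × 10^-3 = 1.39 × 10^-3 mol
n(Na2CO3) in the whole flask = 1.39 × 10^-3 × 200.0/20.0 = 0.0139 mol
mass of Na2CO3 = 0.0139 × 105.99 = 1.48 g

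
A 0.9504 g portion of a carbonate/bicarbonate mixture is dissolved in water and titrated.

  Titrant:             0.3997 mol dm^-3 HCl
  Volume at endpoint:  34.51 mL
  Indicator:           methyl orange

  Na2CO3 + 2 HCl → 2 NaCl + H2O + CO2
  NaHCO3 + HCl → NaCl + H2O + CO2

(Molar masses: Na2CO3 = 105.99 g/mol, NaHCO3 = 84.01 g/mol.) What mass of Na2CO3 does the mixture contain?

0.3561 g

n(HCl) = 0.03451 × 0.3997 = 0.01379 mol
Let x = n(Na2CO3), y = n(NaHCO3).
Titrant: 2x + 1y = 0.01379;  mass: 105.99x + 84.01y = 0.9504
Solving, x = 3.360 × 10^-3 mol, y = 7.074 × 10^-3 mol
mass of Na2CO3 = 3.360 × 10^-3 × 105.99 = 0.3561 g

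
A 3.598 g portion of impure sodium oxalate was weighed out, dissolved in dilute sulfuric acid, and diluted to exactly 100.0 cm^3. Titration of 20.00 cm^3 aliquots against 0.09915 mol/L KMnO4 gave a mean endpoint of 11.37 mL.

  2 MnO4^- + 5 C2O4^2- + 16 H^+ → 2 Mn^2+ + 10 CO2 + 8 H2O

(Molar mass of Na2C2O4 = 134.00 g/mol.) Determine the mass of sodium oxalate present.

n(KMnO4) per titration = 0.01137 × 0.09915 = 1.127 × 10^-3 mol
From the 5:2 ratio, n(Na2C2O4) in each aliquot = 5/2 × 1.127 × 10^-3 = 2.818 × 10^-3 mol
n(Na2C2O4) in the whole flask = 2.818 × 10^-3 × 100.0/20.00 = 0.01409 mol
mass of Na2C2O4 = 0.01409 × 134.00 = 1.888 g

1.888 g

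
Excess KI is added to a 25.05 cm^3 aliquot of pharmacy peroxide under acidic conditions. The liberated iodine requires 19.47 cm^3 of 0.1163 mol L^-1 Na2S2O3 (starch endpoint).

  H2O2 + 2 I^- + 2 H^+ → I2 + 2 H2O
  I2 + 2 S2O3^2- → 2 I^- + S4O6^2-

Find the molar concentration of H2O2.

0.04520 mol/L

n(S2O3^2-) = 0.01947 × 0.1163 = 2.264 × 10^-3 mol
n(I2) = n(S2O3^2-)/2 = 1.132 × 10^-3 mol
n(H2O2) in the aliquot = 1.132 × 10^-3 mol (1:1 ratio)
[H2O2] = 1.132 × 10^-3 / 0.02505 = 0.04520 mol/L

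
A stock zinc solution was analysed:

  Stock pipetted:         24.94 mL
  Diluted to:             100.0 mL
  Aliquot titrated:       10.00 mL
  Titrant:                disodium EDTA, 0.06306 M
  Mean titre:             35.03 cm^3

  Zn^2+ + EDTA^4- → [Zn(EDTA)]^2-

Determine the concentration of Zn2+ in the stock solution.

n(EDTA) = 0.03503 × 0.06306 = 2.209 × 10^-3 mol
n(Zn2+) in the aliquot = 2.209 × 10^-3 mol (1:1 ratio)
[Zn2+]_dilute = 2.209 × 10^-3 / 0.01000 = 0.2209 mol/L
Dilution factor = 100.0 / 24.94 = 4.010
[Zn2+]_stock = 0.2209 × 4.010 = 0.8857 mol/L

0.8857 M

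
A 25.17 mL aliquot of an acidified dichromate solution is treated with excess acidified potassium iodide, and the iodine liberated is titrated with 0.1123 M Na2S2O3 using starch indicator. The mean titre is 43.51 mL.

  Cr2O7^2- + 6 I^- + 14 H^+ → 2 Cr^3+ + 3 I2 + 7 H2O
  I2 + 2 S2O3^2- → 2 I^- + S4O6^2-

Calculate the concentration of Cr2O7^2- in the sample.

0.03235 M

n(S2O3^2-) = 0.04351 × 0.1123 = 4.886 × 10^-3 mol
n(I2) = n(S2O3^2-)/2 = 2.443 × 10^-3 mol
From the 1:3 ratio, n(Cr2O7^2-) in the aliquot = 1/3 × 2.443 × 10^-3 = 8.144 × 10^-4 mol
[Cr2O7^2-] = 8.144 × 10^-4 / 0.02517 = 0.03235 mol/L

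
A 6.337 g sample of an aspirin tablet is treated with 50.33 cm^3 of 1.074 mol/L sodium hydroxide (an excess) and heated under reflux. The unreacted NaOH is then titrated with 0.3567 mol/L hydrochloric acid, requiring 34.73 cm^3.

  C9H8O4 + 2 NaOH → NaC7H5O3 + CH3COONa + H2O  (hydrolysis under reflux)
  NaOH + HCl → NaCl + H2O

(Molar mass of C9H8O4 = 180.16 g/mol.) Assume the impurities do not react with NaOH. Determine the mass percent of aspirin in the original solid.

n(NaOH) added = 0.05033 × 1.074 = 0.05405 mol
n(HCl) used in back-titration = 0.03473 × 0.3567 = 0.01239 mol
n(NaOH) left over = 0.01239 mol (1:1 ratio)
n(NaOH) consumed by analyte = 0.05405 − 0.01239 = 0.04167 mol
From the 1:2 ratio, n(C9H8O4) = 1/2 × 0.04167 = 0.02083 mol
mass of C9H8O4 = 0.02083 × 180.16 = 3.753 g
% C9H8O4 = 3.753 / 6.337 × 100 = 59.23 %

59.23 %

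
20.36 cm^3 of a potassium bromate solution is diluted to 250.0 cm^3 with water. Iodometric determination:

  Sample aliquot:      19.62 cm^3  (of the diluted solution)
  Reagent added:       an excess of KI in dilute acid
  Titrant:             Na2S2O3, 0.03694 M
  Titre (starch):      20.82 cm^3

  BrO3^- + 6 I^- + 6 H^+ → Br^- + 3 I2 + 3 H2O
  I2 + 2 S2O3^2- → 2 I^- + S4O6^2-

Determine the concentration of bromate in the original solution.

0.08022 M

n(S2O3^2-) = 0.02082 × 0.03694 = 7.691 × 10^-4 mol
n(I2) = n(S2O3^2-)/2 = 3.845 × 10^-4 mol
From the 1:3 ratio, n(BrO3^-) in the aliquot = 1/3 × 3.845 × 10^-4 = 1.282 × 10^-4 mol
[BrO3^-]_dilute = 1.282 × 10^-4 / 0.01962 = 0.006533 mol/L
[BrO3^-]_original = 0.006533 × 250.0/20.36 = 0.08022 mol/L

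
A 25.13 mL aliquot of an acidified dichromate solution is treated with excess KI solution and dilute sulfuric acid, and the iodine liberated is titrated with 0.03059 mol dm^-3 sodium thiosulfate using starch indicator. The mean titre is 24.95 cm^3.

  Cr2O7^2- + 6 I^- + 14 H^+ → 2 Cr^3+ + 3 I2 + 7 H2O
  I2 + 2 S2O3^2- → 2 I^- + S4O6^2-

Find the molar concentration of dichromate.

0.005062 mol/L

n(S2O3^2-) = 0.02495 × 0.03059 = 7.632 × 10^-4 mol
n(I2) = n(S2O3^2-)/2 = 3.816 × 10^-4 mol
From the 1:3 ratio, n(Cr2O7^2-) in the aliquot = 1/3 × 3.816 × 10^-4 = 1.272 × 10^-4 mol
[Cr2O7^2-] = 1.272 × 10^-4 / 0.02513 = 0.005062 mol/L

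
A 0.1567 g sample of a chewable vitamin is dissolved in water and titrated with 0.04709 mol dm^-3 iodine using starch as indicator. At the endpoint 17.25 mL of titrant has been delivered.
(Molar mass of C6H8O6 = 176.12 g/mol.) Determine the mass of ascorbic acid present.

0.1431 g

C6H8O6 + I2 → C6H6O6 + 2 HI
n(I2) = 0.01725 L × 0.04709 mol/L = 8.123 × 10^-4 mol
n(C6H8O6) = 8.123 × 10^-4 mol (1:1 ratio)
mass of C6H8O6 = 8.123 × 10^-4 × 176.12 g/mol = 0.1431 g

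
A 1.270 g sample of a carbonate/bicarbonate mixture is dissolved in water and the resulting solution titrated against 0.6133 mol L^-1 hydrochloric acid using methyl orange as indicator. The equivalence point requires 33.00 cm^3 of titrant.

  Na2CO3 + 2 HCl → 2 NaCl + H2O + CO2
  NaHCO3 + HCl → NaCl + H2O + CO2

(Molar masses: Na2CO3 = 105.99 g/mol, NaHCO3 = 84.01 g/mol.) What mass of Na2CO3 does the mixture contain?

0.7352 g

n(HCl) = 0.03300 × 0.6133 = 0.02024 mol
Let x = n(Na2CO3), y = n(NaHCO3).
Titrant: 2x + 1y = 0.02024;  mass: 105.99x + 84.01y = 1.270
Solving, x = 6.936 × 10^-3 mol, y = 6.366 × 10^-3 mol
mass of Na2CO3 = 6.936 × 10^-3 × 105.99 = 0.7352 g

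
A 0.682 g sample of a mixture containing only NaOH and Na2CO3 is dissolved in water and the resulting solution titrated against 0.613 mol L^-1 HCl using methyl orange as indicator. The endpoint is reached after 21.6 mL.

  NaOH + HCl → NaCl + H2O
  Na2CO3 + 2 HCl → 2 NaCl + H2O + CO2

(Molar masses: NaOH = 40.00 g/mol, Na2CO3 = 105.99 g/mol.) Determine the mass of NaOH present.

n(HCl) = 0.0216 × 0.613 = 0.0132 mol
Let x = n(NaOH), y = n(Na2CO3).
Titrant: 1x + 2y = 0.0132;  mass: 40.00x + 105.99y = 0.682
Solving, x = 1.52 × 10^-3 mol, y = 5.86 × 10^-3 mol
mass of NaOH = 1.52 × 10^-3 × 40.00 = 0.0606 g

0.0606 g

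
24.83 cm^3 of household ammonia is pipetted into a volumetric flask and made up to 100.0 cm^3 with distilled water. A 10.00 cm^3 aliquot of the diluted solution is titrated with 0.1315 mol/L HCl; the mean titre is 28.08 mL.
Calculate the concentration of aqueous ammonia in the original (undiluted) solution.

NH3 + HCl → NH4Cl
n(HCl) = 0.02808 × 0.1315 = 3.693 × 10^-3 mol
n(NH3) in the aliquot = 3.693 × 10^-3 mol (1:1 ratio)
[NH3]_dilute = 3.693 × 10^-3 / 0.01000 = 0.3693 mol/L
Dilution factor = 100.0 / 24.83 = 4.027
[NH3]_stock = 0.3693 × 4.027 = 1.487 mol/L

1.487 mol/L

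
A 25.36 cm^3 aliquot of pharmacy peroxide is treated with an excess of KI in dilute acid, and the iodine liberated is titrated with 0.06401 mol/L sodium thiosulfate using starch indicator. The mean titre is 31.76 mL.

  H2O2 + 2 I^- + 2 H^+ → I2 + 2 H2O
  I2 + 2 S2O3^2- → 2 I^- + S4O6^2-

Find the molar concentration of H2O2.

n(S2O3^2-) = 0.03176 × 0.06401 = 2.033 × 10^-3 mol
n(I2) = n(S2O3^2-)/2 = 1.016 × 10^-3 mol
n(H2O2) in the aliquot = 1.016 × 10^-3 mol (1:1 ratio)
[H2O2] = 1.016 × 10^-3 / 0.02536 = 0.04008 mol/L

0.04008 mol/L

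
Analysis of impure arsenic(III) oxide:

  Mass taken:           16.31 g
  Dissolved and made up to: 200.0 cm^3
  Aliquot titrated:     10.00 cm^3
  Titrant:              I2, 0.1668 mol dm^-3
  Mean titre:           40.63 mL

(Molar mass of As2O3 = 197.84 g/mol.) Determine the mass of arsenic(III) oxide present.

As2O3 + 2 I2 + 2 H2O → As2O5 + 4 HI
n(I2) per titration = 0.04063 × 0.1668 = 6.777 × 10^-3 mol
From the 1:2 ratio, n(As2O3) in each aliquot = 1/2 × 6.777 × 10^-3 = 3.389 × 10^-3 mol
n(As2O3) in the whole flask = 3.389 × 10^-3 × 200.0/10.00 = 0.06777 mol
mass of As2O3 = 0.06777 × 197.84 = 13.41 g

13.41 g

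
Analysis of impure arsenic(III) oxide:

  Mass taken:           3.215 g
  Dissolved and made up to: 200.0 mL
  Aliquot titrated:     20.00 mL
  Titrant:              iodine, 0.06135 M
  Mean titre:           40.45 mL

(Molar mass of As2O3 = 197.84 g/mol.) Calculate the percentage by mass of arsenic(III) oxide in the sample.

As2O3 + 2 I2 + 2 H2O → As2O5 + 4 HI
n(I2) per titration = 0.04045 × 0.06135 = 2.482 × 10^-3 mol
From the 1:2 ratio, n(As2O3) in each aliquot = 1/2 × 2.482 × 10^-3 = 1.241 × 10^-3 mol
n(As2O3) in the whole flask = 1.241 × 10^-3 × 200.0/20.00 = 0.01241 mol
mass of As2O3 = 0.01241 × 197.84 = 2.455 g
% As2O3 = 2.455 / 3.215 × 100 = 76.35 %

76.35 %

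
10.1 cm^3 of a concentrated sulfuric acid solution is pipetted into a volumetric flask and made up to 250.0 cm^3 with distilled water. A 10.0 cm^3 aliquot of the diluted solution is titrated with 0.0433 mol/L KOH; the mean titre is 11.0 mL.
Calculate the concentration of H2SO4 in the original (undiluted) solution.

0.589 mol/L

H2SO4 + 2 KOH → K2SO4 + 2 H2O
n(KOH) = 0.0110 × 0.0433 = 4.76 × 10^-4 mol
From the 1:2 ratio, n(H2SO4) in the aliquot = 1/2 × 4.76 × 10^-4 = 2.38 × 10^-4 mol
[H2SO4]_dilute = 2.38 × 10^-4 / 0.0100 = 0.0238 mol/L
Dilution factor = 250.0 / 10.1 = 24.75
[H2SO4]_stock = 0.0238 × 24.75 = 0.589 mol/L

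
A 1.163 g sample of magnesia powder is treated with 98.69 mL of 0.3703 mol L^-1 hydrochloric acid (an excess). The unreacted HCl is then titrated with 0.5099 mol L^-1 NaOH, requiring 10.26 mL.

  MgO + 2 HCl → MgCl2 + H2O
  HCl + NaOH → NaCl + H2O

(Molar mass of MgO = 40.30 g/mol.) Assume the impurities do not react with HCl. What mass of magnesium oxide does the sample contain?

0.6310 g

n(HCl) added = 0.09869 × 0.3703 = 0.03654 mol
n(NaOH) used in back-titration = 0.01026 × 0.5099 = 5.232 × 10^-3 mol
n(HCl) left over = 5.232 × 10^-3 mol (1:1 ratio)
n(HCl) consumed by analyte = 0.03654 − 5.232 × 10^-3 = 0.03131 mol
From the 1:2 ratio, n(MgO) = 1/2 × 0.03131 = 0.01566 mol
mass of MgO = 0.01566 × 40.30 = 0.6310 g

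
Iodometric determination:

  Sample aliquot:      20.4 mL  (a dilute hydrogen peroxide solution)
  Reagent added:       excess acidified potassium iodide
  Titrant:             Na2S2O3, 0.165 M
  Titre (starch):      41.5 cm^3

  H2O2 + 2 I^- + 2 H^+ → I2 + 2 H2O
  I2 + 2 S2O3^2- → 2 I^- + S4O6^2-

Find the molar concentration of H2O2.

0.168 M

n(S2O3^2-) = 0.0415 × 0.165 = 6.85 × 10^-3 mol
n(I2) = n(S2O3^2-)/2 = 3.42 × 10^-3 mol
n(H2O2) in the aliquot = 3.42 × 10^-3 mol (1:1 ratio)
[H2O2] = 3.42 × 10^-3 / 0.0204 = 0.168 mol/L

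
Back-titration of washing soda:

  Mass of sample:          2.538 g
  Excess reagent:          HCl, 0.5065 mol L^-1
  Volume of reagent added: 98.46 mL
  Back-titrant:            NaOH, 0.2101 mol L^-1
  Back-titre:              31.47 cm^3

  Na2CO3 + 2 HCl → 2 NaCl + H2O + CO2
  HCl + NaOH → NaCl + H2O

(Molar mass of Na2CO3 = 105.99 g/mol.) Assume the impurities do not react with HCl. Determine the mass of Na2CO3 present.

n(HCl) added = 0.09846 × 0.5065 = 0.04987 mol
n(NaOH) used in back-titration = 0.03147 × 0.2101 = 6.612 × 10^-3 mol
n(HCl) left over = 6.612 × 10^-3 mol (1:1 ratio)
n(HCl) consumed by analyte = 0.04987 − 6.612 × 10^-3 = 0.04326 mol
From the 1:2 ratio, n(Na2CO3) = 1/2 × 0.04326 = 0.02163 mol
mass of Na2CO3 = 0.02163 × 105.99 = 2.292 g

2.292 g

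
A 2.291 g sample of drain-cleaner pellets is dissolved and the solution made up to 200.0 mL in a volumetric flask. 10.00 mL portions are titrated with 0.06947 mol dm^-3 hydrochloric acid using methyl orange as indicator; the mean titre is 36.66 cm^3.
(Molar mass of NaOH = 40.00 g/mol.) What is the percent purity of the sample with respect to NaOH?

NaOH + HCl → NaCl + H2O
n(HCl) per titration = 0.03666 × 0.06947 = 2.547 × 10^-3 mol
n(NaOH) in each aliquot = 2.547 × 10^-3 mol (1:1 ratio)
n(NaOH) in the whole flask = 2.547 × 10^-3 × 200.0/10.00 = 0.05094 mol
mass of NaOH = 0.05094 × 40.00 = 2.037 g
% NaOH = 2.037 / 2.291 × 100 = 88.93 %

88.93 %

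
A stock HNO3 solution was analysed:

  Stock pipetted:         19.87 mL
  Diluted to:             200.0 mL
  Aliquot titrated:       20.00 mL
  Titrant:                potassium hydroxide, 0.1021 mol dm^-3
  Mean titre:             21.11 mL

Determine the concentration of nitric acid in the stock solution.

1.085 mol/L

HNO3 + KOH → KNO3 + H2O
n(KOH) = 0.02111 × 0.1021 = 2.155 × 10^-3 mol
n(HNO3) in the aliquot = 2.155 × 10^-3 mol (1:1 ratio)
[HNO3]_dilute = 2.155 × 10^-3 / 0.02000 = 0.1078 mol/L
Dilution factor = 200.0 / 19.87 = 10.07
[HNO3]_stock = 0.1078 × 10.07 = 1.085 mol/L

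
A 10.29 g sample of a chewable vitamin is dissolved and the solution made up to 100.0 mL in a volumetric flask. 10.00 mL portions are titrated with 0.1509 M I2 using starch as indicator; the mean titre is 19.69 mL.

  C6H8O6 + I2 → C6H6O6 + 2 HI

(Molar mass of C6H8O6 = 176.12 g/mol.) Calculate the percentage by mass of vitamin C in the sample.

n(I2) per titration = 0.01969 × 0.1509 = 2.971 × 10^-3 mol
n(C6H8O6) in each aliquot = 2.971 × 10^-3 mol (1:1 ratio)
n(C6H8O6) in the whole flask = 2.971 × 10^-3 × 100.0/10.00 = 0.02971 mol
mass of C6H8O6 = 0.02971 × 176.12 = 5.233 g
% C6H8O6 = 5.233 / 10.29 × 100 = 50.85 %

50.85 %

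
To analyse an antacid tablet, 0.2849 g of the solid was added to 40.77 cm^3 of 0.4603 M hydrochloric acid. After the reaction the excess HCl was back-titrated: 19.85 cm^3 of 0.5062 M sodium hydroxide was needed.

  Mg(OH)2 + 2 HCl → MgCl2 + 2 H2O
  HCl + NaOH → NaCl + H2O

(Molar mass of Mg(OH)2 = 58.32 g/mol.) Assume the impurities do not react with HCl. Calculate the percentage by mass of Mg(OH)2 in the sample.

n(HCl) added = 0.04077 × 0.4603 = 0.01877 mol
n(NaOH) used in back-titration = 0.01985 × 0.5062 = 0.01005 mol
n(HCl) left over = 0.01005 mol (1:1 ratio)
n(HCl) consumed by analyte = 0.01877 − 0.01005 = 8.718 × 10^-3 mol
From the 1:2 ratio, n(Mg(OH)2) = 1/2 × 8.718 × 10^-3 = 4.359 × 10^-3 mol
mass of Mg(OH)2 = 4.359 × 10^-3 × 58.32 = 0.2542 g
% Mg(OH)2 = 0.2542 / 0.2849 × 100 = 89.23 %

89.23 %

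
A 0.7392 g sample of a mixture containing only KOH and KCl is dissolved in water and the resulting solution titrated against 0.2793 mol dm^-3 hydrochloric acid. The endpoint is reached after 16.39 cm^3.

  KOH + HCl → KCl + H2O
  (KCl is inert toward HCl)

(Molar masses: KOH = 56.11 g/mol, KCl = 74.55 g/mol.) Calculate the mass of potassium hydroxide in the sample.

n(HCl) = 0.01639 × 0.2793 = 4.578 × 10^-3 mol
Let x = n(KOH), y = n(KCl).
Titrant: 1x = 4.578 × 10^-3;  mass: 56.11x + 74.55y = 0.7392
Solving, x = 4.578 × 10^-3 mol, y = 6.470 × 10^-3 mol
mass of KOH = 4.578 × 10^-3 × 56.11 = 0.2569 g

0.2569 g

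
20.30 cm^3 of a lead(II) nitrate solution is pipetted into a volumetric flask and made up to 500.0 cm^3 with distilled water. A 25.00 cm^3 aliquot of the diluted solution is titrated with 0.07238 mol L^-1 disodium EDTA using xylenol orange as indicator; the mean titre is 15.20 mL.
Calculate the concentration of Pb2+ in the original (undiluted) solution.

Pb^2+ + EDTA^4- → [Pb(EDTA)]^2-
n(EDTA) = 0.01520 × 0.07238 = 1.100 × 10^-3 mol
n(Pb2+) in the aliquot = 1.100 × 10^-3 mol (1:1 ratio)
[Pb2+]_dilute = 1.100 × 10^-3 / 0.02500 = 0.04401 mol/L
Dilution factor = 500.0 / 20.30 = 24.63
[Pb2+]_stock = 0.04401 × 24.63 = 1.084 mol/L

1.084 mol/L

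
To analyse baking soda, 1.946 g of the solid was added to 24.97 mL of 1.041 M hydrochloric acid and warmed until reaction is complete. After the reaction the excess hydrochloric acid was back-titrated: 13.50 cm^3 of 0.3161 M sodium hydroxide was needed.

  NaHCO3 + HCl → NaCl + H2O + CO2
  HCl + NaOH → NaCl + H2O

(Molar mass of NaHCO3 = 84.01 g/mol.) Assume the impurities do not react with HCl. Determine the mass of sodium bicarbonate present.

1.825 g

n(HCl) added = 0.02497 × 1.041 = 0.02599 mol
n(NaOH) used in back-titration = 0.01350 × 0.3161 = 4.267 × 10^-3 mol
n(HCl) left over = 4.267 × 10^-3 mol (1:1 ratio)
n(HCl) consumed by analyte = 0.02599 − 4.267 × 10^-3 = 0.02173 mol
n(NaHCO3) = 0.02173 mol (1:1 ratio)
mass of NaHCO3 = 0.02173 × 84.01 = 1.825 g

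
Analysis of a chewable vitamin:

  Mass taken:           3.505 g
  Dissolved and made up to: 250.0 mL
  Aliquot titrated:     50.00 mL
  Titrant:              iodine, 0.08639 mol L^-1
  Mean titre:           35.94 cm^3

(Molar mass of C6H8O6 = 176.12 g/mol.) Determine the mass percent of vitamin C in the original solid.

C6H8O6 + I2 → C6H6O6 + 2 HI
n(I2) per titration = 0.03594 × 0.08639 = 3.105 × 10^-3 mol
n(C6H8O6) in each aliquot = 3.105 × 10^-3 mol (1:1 ratio)
n(C6H8O6) in the whole flask = 3.105 × 10^-3 × 250.0/50.00 = 0.01552 mol
mass of C6H8O6 = 0.01552 × 176.12 = 2.734 g
% C6H8O6 = 2.734 / 3.505 × 100 = 78.01 %

78.01 %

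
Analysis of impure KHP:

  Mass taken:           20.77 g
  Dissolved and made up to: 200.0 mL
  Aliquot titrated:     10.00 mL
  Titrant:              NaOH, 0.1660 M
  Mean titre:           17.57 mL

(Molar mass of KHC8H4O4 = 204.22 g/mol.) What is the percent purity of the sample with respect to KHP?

57.36 %

KHC8H4O4 + NaOH → KNaC8H4O4 + H2O
n(NaOH) per titration = 0.01757 × 0.1660 = 2.917 × 10^-3 mol
n(KHC8H4O4) in each aliquot = 2.917 × 10^-3 mol (1:1 ratio)
n(KHC8H4O4) in the whole flask = 2.917 × 10^-3 × 200.0/10.00 = 0.05833 mol
mass of KHC8H4O4 = 0.05833 × 204.22 = 11.91 g
% KHC8H4O4 = 11.91 / 20.77 × 100 = 57.36 %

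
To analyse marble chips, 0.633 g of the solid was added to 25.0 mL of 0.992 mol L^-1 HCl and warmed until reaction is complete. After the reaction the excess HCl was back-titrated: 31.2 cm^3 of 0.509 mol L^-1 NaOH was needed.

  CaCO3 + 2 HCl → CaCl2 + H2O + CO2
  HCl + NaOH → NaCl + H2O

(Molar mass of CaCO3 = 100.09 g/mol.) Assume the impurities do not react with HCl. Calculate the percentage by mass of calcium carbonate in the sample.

n(HCl) added = 0.0250 × 0.992 = 0.0248 mol
n(NaOH) used in back-titration = 0.0312 × 0.509 = 0.0159 mol
n(HCl) left over = 0.0159 mol (1:1 ratio)
n(HCl) consumed by analyte = 0.0248 − 0.0159 = 8.92 × 10^-3 mol
From the 1:2 ratio, n(CaCO3) = 1/2 × 8.92 × 10^-3 = 4.46 × 10^-3 mol
mass of CaCO3 = 4.46 × 10^-3 × 100.09 = 0.446 g
% CaCO3 = 0.446 / 0.633 × 100 = 70.5 %

70.5 %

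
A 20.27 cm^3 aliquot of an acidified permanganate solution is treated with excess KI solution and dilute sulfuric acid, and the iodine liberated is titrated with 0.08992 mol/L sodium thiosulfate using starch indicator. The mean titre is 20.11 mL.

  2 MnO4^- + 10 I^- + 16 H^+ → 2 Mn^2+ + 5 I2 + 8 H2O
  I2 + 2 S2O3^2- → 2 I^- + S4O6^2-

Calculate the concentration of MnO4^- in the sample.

n(S2O3^2-) = 0.02011 × 0.08992 = 1.808 × 10^-3 mol
n(I2) = n(S2O3^2-)/2 = 9.041 × 10^-4 mol
From the 2:5 ratio, n(MnO4^-) in the aliquot = 2/5 × 9.041 × 10^-4 = 3.617 × 10^-4 mol
[MnO4^-] = 3.617 × 10^-4 / 0.02027 = 0.01784 mol/L

0.01784 mol/L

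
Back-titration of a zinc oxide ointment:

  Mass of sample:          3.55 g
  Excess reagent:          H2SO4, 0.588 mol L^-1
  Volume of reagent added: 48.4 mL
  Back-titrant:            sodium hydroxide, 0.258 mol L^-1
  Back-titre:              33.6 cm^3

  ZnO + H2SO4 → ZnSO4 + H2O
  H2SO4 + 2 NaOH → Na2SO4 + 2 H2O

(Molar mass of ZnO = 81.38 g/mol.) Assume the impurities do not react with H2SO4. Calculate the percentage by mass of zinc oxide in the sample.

55.3 %

n(H2SO4) added = 0.0484 × 0.588 = 0.0285 mol
n(NaOH) used in back-titration = 0.0336 × 0.258 = 8.67 × 10^-3 mol
From the 1:2 ratio, n(H2SO4) left over = 1/2 × 8.67 × 10^-3 = 4.33 × 10^-3 mol
n(H2SO4) consumed by analyte = 0.0285 − 4.33 × 10^-3 = 0.0241 mol
n(ZnO) = 0.0241 mol (1:1 ratio)
mass of ZnO = 0.0241 × 81.38 = 1.96 g
% ZnO = 1.96 / 3.55 × 100 = 55.3 %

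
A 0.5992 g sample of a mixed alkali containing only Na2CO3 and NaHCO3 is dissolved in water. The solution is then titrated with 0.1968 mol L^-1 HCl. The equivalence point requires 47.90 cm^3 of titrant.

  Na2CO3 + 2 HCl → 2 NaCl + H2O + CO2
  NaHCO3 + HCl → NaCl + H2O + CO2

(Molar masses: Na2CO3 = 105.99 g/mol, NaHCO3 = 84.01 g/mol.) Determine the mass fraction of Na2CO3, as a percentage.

54.96 %

n(HCl) = 0.04790 × 0.1968 = 9.427 × 10^-3 mol
Let x = n(Na2CO3), y = n(NaHCO3).
Titrant: 2x + 1y = 9.427 × 10^-3;  mass: 105.99x + 84.01y = 0.5992
Solving, x = 3.107 × 10^-3 mol, y = 3.212 × 10^-3 mol
mass of Na2CO3 = 3.107 × 10^-3 × 105.99 = 0.3293 g
% Na2CO3 = 0.3293 / 0.5992 × 100 = 54.96 %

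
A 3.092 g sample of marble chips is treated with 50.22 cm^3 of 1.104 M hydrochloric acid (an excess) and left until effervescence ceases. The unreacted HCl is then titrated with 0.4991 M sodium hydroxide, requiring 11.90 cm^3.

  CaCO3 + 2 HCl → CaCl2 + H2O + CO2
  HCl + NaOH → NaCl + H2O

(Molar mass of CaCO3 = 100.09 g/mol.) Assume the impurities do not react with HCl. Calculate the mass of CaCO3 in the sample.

n(HCl) added = 0.05022 × 1.104 = 0.05544 mol
n(NaOH) used in back-titration = 0.01190 × 0.4991 = 5.939 × 10^-3 mol
n(HCl) left over = 5.939 × 10^-3 mol (1:1 ratio)
n(HCl) consumed by analyte = 0.05544 − 5.939 × 10^-3 = 0.04950 mol
From the 1:2 ratio, n(CaCO3) = 1/2 × 0.04950 = 0.02475 mol
mass of CaCO3 = 0.02475 × 100.09 = 2.477 g

2.477 g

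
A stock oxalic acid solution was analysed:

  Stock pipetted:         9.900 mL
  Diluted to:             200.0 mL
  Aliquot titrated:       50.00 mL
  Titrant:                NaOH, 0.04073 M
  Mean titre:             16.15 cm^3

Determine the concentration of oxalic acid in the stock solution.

0.1329 M

H2C2O4 + 2 NaOH → Na2C2O4 + 2 H2O
n(NaOH) = 0.01615 × 0.04073 = 6.578 × 10^-4 mol
From the 1:2 ratio, n(H2C2O4) in the aliquot = 1/2 × 6.578 × 10^-4 = 3.289 × 10^-4 mol
[H2C2O4]_dilute = 3.289 × 10^-4 / 0.05000 = 0.006578 mol/L
Dilution factor = 200.0 / 9.900 = 20.20
[H2C2O4]_stock = 0.006578 × 20.20 = 0.1329 mol/L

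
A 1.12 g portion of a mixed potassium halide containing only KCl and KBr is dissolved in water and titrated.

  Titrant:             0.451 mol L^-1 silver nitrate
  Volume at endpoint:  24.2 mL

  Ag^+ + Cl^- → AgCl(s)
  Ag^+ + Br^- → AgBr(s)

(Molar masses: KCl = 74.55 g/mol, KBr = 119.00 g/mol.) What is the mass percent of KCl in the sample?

n(AgNO3) = 0.0242 × 0.451 = 0.0109 mol
Let x = n(KCl), y = n(KBr).
Titrant: 1x + 1y = 0.0109;  mass: 74.55x + 119.00y = 1.12
Solving, x = 4.02 × 10^-3 mol, y = 6.89 × 10^-3 mol
mass of KCl = 4.02 × 10^-3 × 74.55 = 0.300 g
% KCl = 0.300 / 1.12 × 100 = 26.8 %

26.8 %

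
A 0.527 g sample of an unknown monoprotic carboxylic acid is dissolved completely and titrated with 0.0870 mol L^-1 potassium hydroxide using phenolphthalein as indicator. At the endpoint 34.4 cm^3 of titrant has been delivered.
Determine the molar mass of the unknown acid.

176 g/mol

n(KOH) = 0.0344 L × 0.0870 mol/L = 2.99 × 10^-3 mol
n(HA) = 2.99 × 10^-3 mol (1:1 ratio)
M = m / n = 0.527 g / 2.99 × 10^-3 mol = 176 g/mol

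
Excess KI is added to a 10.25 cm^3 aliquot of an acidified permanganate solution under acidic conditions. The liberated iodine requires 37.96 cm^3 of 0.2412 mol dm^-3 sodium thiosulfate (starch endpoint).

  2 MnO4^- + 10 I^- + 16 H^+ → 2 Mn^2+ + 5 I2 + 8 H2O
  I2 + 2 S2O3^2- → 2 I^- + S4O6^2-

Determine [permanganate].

n(S2O3^2-) = 0.03796 × 0.2412 = 9.156 × 10^-3 mol
n(I2) = n(S2O3^2-)/2 = 4.578 × 10^-3 mol
From the 2:5 ratio, n(MnO4^-) in the aliquot = 2/5 × 4.578 × 10^-3 = 1.831 × 10^-3 mol
[MnO4^-] = 1.831 × 10^-3 / 0.01025 = 0.1787 mol/L

0.1787 mol/L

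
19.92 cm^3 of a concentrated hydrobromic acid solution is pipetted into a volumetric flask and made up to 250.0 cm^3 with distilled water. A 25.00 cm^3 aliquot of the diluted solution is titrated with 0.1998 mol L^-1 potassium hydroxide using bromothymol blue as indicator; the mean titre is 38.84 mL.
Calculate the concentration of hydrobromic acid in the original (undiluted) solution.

HBr + KOH → KBr + H2O
n(KOH) = 0.03884 × 0.1998 = 7.760 × 10^-3 mol
n(HBr) in the aliquot = 7.760 × 10^-3 mol (1:1 ratio)
[HBr]_dilute = 7.760 × 10^-3 / 0.02500 = 0.3104 mol/L
Dilution factor = 250.0 / 19.92 = 12.55
[HBr]_stock = 0.3104 × 12.55 = 3.896 mol/L

3.896 mol/L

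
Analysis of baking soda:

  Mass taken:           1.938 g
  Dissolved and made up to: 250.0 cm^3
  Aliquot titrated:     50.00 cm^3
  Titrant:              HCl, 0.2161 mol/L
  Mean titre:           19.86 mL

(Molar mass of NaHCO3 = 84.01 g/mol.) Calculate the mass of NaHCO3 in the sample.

NaHCO3 + HCl → NaCl + H2O + CO2
n(HCl) per titration = 0.01986 × 0.2161 = 4.292 × 10^-3 mol
n(NaHCO3) in each aliquot = 4.292 × 10^-3 mol (1:1 ratio)
n(NaHCO3) in the whole flask = 4.292 × 10^-3 × 250.0/50.00 = 0.02146 mol
mass of NaHCO3 = 0.02146 × 84.01 = 1.803 g

1.803 g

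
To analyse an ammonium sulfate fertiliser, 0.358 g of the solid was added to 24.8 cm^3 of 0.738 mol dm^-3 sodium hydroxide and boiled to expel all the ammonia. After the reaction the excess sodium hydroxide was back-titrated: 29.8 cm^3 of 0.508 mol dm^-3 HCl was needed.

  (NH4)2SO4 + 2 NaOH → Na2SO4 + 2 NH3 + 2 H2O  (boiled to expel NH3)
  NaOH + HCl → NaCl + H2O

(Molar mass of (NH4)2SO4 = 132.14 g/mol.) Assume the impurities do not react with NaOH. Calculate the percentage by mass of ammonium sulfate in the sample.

58.4 %

n(NaOH) added = 0.0248 × 0.738 = 0.0183 mol
n(HCl) used in back-titration = 0.0298 × 0.508 = 0.0151 mol
n(NaOH) left over = 0.0151 mol (1:1 ratio)
n(NaOH) consumed by analyte = 0.0183 − 0.0151 = 3.16 × 10^-3 mol
From the 1:2 ratio, n((NH4)2SO4) = 1/2 × 3.16 × 10^-3 = 1.58 × 10^-3 mol
mass of (NH4)2SO4 = 1.58 × 10^-3 × 132.14 = 0.209 g
% (NH4)2SO4 = 0.209 / 0.358 × 100 = 58.4 %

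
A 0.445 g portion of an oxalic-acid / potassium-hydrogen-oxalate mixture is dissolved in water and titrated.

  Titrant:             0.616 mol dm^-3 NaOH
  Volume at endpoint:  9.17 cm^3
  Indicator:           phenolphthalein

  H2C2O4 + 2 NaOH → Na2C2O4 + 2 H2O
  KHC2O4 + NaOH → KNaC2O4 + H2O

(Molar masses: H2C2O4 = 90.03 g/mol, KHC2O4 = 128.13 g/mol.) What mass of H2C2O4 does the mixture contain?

n(NaOH) = 0.00917 × 0.616 = 5.65 × 10^-3 mol
Let x = n(H2C2O4), y = n(KHC2O4).
Titrant: 2x + 1y = 5.65 × 10^-3;  mass: 90.03x + 128.13y = 0.445
Solving, x = 1.68 × 10^-3 mol, y = 2.29 × 10^-3 mol
mass of H2C2O4 = 1.68 × 10^-3 × 90.03 = 0.151 g

0.151 g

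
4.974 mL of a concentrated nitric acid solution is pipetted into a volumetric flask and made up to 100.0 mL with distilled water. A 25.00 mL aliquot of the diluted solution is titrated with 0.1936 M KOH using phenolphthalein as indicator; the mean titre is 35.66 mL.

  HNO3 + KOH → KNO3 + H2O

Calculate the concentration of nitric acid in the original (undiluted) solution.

5.552 M

n(KOH) = 0.03566 × 0.1936 = 6.904 × 10^-3 mol
n(HNO3) in the aliquot = 6.904 × 10^-3 mol (1:1 ratio)
[HNO3]_dilute = 6.904 × 10^-3 / 0.02500 = 0.2762 mol/L
Dilution factor = 100.0 / 4.974 = 20.10
[HNO3]_stock = 0.2762 × 20.10 = 5.552 mol/L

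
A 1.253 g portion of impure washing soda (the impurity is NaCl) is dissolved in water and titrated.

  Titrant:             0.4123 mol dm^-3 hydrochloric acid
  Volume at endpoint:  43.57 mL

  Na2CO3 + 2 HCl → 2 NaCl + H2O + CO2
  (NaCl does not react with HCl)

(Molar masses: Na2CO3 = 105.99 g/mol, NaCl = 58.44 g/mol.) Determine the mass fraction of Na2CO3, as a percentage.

n(HCl) = 0.04357 × 0.4123 = 0.01796 mol
Let x = n(Na2CO3), y = n(NaCl).
Titrant: 2x = 0.01796;  mass: 105.99x + 58.44y = 1.253
Solving, x = 8.982 × 10^-3 mol, y = 5.151 × 10^-3 mol
mass of Na2CO3 = 8.982 × 10^-3 × 105.99 = 0.9520 g
% Na2CO3 = 0.9520 / 1.253 × 100 = 75.98 %

75.98 %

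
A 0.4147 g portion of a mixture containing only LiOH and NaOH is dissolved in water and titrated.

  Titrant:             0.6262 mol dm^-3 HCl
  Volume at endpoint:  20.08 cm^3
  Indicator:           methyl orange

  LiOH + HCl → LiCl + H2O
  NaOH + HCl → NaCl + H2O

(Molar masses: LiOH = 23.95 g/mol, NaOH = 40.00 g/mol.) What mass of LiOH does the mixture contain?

n(HCl) = 0.02008 × 0.6262 = 0.01257 mol
Let x = n(LiOH), y = n(NaOH).
Titrant: 1x + 1y = 0.01257;  mass: 23.95x + 40.00y = 0.4147
Solving, x = 5.499 × 10^-3 mol, y = 7.075 × 10^-3 mol
mass of LiOH = 5.499 × 10^-3 × 23.95 = 0.1317 g

0.1317 g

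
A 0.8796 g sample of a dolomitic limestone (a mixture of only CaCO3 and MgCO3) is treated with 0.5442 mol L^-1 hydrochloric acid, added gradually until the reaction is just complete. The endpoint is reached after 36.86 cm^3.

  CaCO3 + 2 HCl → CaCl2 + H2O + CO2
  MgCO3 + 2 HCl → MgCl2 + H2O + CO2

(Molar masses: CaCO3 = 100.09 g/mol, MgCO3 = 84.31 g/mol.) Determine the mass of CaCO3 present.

n(HCl) = 0.03686 × 0.5442 = 0.02006 mol
Let x = n(CaCO3), y = n(MgCO3).
Titrant: 2x + 2y = 0.02006;  mass: 100.09x + 84.31y = 0.8796
Solving, x = 2.155 × 10^-3 mol, y = 7.875 × 10^-3 mol
mass of CaCO3 = 2.155 × 10^-3 × 100.09 = 0.2157 g

0.2157 g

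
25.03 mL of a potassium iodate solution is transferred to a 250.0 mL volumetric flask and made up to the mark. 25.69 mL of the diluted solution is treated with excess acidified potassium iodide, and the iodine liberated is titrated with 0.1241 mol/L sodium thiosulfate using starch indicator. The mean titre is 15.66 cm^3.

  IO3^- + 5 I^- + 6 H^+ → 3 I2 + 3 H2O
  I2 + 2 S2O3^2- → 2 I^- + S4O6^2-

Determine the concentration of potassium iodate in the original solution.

0.1259 mol/L

n(S2O3^2-) = 0.01566 × 0.1241 = 1.943 × 10^-3 mol
n(I2) = n(S2O3^2-)/2 = 9.717 × 10^-4 mol
From the 1:3 ratio, n(IO3^-) in the aliquot = 1/3 × 9.717 × 10^-4 = 3.239 × 10^-4 mol
[IO3^-]_dilute = 3.239 × 10^-4 / 0.02569 = 0.01261 mol/L
[IO3^-]_original = 0.01261 × 250.0/25.03 = 0.1259 mol/L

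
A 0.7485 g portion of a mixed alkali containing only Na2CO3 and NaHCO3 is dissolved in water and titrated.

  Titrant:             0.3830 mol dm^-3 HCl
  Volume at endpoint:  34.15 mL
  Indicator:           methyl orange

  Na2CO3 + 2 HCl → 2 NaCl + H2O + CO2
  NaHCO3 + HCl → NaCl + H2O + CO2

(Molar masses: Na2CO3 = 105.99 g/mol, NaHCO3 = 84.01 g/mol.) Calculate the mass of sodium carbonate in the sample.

0.5986 g

n(HCl) = 0.03415 × 0.3830 = 0.01308 mol
Let x = n(Na2CO3), y = n(NaHCO3).
Titrant: 2x + 1y = 0.01308;  mass: 105.99x + 84.01y = 0.7485
Solving, x = 5.647 × 10^-3 mol, y = 1.785 × 10^-3 mol
mass of Na2CO3 = 5.647 × 10^-3 × 105.99 = 0.5986 g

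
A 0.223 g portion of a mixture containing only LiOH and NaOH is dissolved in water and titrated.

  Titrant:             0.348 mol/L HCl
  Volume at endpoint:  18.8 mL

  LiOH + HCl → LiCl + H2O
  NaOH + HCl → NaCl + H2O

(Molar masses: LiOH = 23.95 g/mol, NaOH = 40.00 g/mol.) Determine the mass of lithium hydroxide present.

n(HCl) = 0.0188 × 0.348 = 6.54 × 10^-3 mol
Let x = n(LiOH), y = n(NaOH).
Titrant: 1x + 1y = 6.54 × 10^-3;  mass: 23.95x + 40.00y = 0.223
Solving, x = 2.41 × 10^-3 mol, y = 4.13 × 10^-3 mol
mass of LiOH = 2.41 × 10^-3 × 23.95 = 0.0577 g

0.0577 g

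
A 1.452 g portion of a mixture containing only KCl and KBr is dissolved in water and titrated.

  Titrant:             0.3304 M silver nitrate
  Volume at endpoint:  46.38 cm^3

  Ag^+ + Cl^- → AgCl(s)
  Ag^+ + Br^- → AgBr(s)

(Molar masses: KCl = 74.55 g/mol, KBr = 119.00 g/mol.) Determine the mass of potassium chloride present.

n(AgNO3) = 0.04638 × 0.3304 = 0.01532 mol
Let x = n(KCl), y = n(KBr).
Titrant: 1x + 1y = 0.01532;  mass: 74.55x + 119.00y = 1.452
Solving, x = 8.359 × 10^-3 mol, y = 6.965 × 10^-3 mol
mass of KCl = 8.359 × 10^-3 × 74.55 = 0.6232 g

0.6232 g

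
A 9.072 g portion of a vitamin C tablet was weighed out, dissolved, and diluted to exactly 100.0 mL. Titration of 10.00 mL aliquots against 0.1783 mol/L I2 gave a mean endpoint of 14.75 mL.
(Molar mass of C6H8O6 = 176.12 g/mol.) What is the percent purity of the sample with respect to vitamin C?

51.06 %

C6H8O6 + I2 → C6H6O6 + 2 HI
n(I2) per titration = 0.01475 × 0.1783 = 2.630 × 10^-3 mol
n(C6H8O6) in each aliquot = 2.630 × 10^-3 mol (1:1 ratio)
n(C6H8O6) in the whole flask = 2.630 × 10^-3 × 100.0/10.00 = 0.02630 mol
mass of C6H8O6 = 0.02630 × 176.12 = 4.632 g
% C6H8O6 = 4.632 / 9.072 × 100 = 51.06 %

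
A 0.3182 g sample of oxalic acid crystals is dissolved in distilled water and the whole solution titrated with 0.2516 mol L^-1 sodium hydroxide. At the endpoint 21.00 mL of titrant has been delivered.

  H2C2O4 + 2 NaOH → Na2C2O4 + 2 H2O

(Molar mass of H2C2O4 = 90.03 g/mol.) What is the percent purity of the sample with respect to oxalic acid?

74.75 %

n(NaOH) = 0.02100 L × 0.2516 mol/L = 5.284 × 10^-3 mol
From the 1:2 ratio, n(H2C2O4) = 1/2 × 5.284 × 10^-3 = 2.642 × 10^-3 mol
mass of H2C2O4 = 2.642 × 10^-3 × 90.03 g/mol = 0.2378 g
% H2C2O4 = 0.2378 / 0.3182 × 100 = 74.75 %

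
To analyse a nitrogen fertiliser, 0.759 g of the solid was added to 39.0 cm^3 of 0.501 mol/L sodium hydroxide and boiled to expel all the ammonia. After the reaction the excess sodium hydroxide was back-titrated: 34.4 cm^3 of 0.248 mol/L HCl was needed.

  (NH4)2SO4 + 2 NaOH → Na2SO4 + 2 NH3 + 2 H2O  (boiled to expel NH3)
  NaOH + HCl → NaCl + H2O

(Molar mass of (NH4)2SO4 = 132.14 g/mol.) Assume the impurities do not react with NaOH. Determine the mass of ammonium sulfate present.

0.727 g

n(NaOH) added = 0.0390 × 0.501 = 0.0195 mol
n(HCl) used in back-titration = 0.0344 × 0.248 = 8.53 × 10^-3 mol
n(NaOH) left over = 8.53 × 10^-3 mol (1:1 ratio)
n(NaOH) consumed by analyte = 0.0195 − 8.53 × 10^-3 = 0.0110 mol
From the 1:2 ratio, n((NH4)2SO4) = 1/2 × 0.0110 = 5.50 × 10^-3 mol
mass of (NH4)2SO4 = 5.50 × 10^-3 × 132.14 = 0.727 g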